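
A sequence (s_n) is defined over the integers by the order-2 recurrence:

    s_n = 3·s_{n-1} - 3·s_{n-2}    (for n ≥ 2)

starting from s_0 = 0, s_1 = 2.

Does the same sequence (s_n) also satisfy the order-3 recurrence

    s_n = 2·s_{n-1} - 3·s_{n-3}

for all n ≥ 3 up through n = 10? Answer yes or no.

Terms s_0..s_10: 0, 2, 6, 12, 18, 18, 0, -54, -162, -324, -486
n=3: candidate gives 12, actual s_3 = 12 ✓
n=4: candidate gives 18, actual s_4 = 18 ✓
n=5: candidate gives 18, actual s_5 = 18 ✓
n=6: candidate gives 0, actual s_6 = 0 ✓
n=7: candidate gives -54, actual s_7 = -54 ✓
n=8: candidate gives -162, actual s_8 = -162 ✓
n=9: candidate gives -324, actual s_9 = -324 ✓
n=10: candidate gives -486, actual s_10 = -486 ✓

yes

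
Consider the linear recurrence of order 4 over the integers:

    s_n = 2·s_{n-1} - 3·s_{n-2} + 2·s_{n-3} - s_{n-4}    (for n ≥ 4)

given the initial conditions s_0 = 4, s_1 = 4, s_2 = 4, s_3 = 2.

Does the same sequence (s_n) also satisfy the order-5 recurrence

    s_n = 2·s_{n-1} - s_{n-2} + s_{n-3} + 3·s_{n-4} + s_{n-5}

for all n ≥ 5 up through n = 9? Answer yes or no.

no

Terms s_0..s_9: 4, 4, 4, 2, -4, -10, -8, 4, 16, 14
n=5: candidate gives 10, actual s_5 = -10 ✗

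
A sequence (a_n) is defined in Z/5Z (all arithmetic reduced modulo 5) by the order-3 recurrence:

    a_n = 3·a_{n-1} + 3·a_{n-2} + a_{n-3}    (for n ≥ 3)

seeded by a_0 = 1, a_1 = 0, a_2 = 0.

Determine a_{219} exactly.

a_3 = 3·0 + 3·0 + 1·1 = 1
a_4 = 3·1 + 3·0 + 1·0 = 3
a_5 = 3·3 + 3·1 + 1·0 = 2
a_6 = 3·2 + 3·3 + 1·1 = 1
a_7 = 3·1 + 3·2 + 1·3 = 2
a_8 = 3·2 + 3·1 + 1·2 = 1
a_9 = 3·1 + 3·2 + 1·1 = 0
a_10 = 3·0 + 3·1 + 1·2 = 0
(a_8, a_9, a_10) = (1, 0, 0) = (a_0, a_1, a_2), so the sequence has period 8.
219 ≡ 3 (mod 8), hence a_219 = a_3 = 1.

1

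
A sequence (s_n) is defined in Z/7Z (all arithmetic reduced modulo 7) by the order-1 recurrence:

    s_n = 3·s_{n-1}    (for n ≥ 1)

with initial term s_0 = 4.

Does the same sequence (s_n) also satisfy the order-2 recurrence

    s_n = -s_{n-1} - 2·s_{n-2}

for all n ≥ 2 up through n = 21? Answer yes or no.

Terms s_0..s_21: 4, 5, 1, 3, 2, 6, 4, 5, 1, 3, 2, 6, 4, 5, 1, 3, 2, 6, 4, 5, 1, 3
n=2: candidate gives 1, actual s_2 = 1 ✓
n=3: candidate gives 3, actual s_3 = 3 ✓
n=4: candidate gives 2, actual s_4 = 2 ✓
n=5: candidate gives 6, actual s_5 = 6 ✓
n=6: candidate gives 4, actual s_6 = 4 ✓
n=7: candidate gives 5, actual s_7 = 5 ✓
n=8: candidate gives 1, actual s_8 = 1 ✓
n=9: candidate gives 3, actual s_9 = 3 ✓
n=10: candidate gives 2, actual s_10 = 2 ✓
n=11: candidate gives 6, actual s_11 = 6 ✓
n=12: candidate gives 4, actual s_12 = 4 ✓
n=13: candidate gives 5, actual s_13 = 5 ✓
n=14: candidate gives 1, actual s_14 = 1 ✓
n=15: candidate gives 3, actual s_15 = 3 ✓
n=16: candidate gives 2, actual s_16 = 2 ✓
n=17: candidate gives 6, actual s_17 = 6 ✓
n=18: candidate gives 4, actual s_18 = 4 ✓
n=19: candidate gives 5, actual s_19 = 5 ✓
n=20: candidate gives 1, actual s_20 = 1 ✓
n=21: candidate gives 3, actual s_21 = 3 ✓

yes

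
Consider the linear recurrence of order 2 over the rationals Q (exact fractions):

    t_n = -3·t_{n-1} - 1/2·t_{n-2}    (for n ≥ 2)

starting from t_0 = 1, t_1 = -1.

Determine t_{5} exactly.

-223/4

t_2 = -3·-1 + -1/2·1 = 5/2
t_3 = -3·5/2 + -1/2·-1 = -7
t_4 = -3·-7 + -1/2·5/2 = 79/4
t_5 = -3·79/4 + -1/2·-7 = -223/4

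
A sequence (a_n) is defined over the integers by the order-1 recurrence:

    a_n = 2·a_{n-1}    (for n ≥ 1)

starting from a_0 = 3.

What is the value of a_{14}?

49152

a_1 = 2·3 = 6
a_2 = 2·6 = 12
a_3 = 2·12 = 24
a_4 = 2·24 = 48
a_5 = 2·48 = 96
a_6 = 2·96 = 192
a_7 = 2·192 = 384
a_8 = 2·384 = 768
a_9 = 2·768 = 1536
a_10 = 2·1536 = 3072
a_11 = 2·3072 = 6144
a_12 = 2·6144 = 12288
a_13 = 2·12288 = 24576
a_14 = 2·24576 = 49152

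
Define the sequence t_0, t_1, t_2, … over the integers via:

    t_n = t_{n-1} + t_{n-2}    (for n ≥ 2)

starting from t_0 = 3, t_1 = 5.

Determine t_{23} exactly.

t_2 = 1·5 + 1·3 = 8
t_3 = 1·8 + 1·5 = 13
t_4 = 1·13 + 1·8 = 21
t_5 = 1·21 + 1·13 = 34
t_6 = 1·34 + 1·21 = 55
t_7 = 1·55 + 1·34 = 89
t_8 = 1·89 + 1·55 = 144
t_9 = 1·144 + 1·89 = 233
t_10 = 1·233 + 1·144 = 377
t_11 = 1·377 + 1·233 = 610
t_12 = 1·610 + 1·377 = 987
t_13 = 1·987 + 1·610 = 1597
t_14 = 1·1597 + 1·987 = 2584
t_15 = 1·2584 + 1·1597 = 4181
t_16 = 1·4181 + 1·2584 = 6765
t_17 = 1·6765 + 1·4181 = 10946
t_18 = 1·10946 + 1·6765 = 17711
t_19 = 1·17711 + 1·10946 = 28657
t_20 = 1·28657 + 1·17711 = 46368
t_21 = 1·46368 + 1·28657 = 75025
t_22 = 1·75025 + 1·46368 = 121393
t_23 = 1·121393 + 1·75025 = 196418

196418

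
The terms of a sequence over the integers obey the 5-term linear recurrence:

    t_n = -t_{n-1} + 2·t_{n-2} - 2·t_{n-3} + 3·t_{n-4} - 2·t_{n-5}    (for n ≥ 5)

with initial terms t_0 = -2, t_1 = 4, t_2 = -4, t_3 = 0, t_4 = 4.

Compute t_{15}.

86620

t_5 = -1·4 + 2·0 + -2·-4 + 3·4 + -2·-2 = 20
t_6 = -1·20 + 2·4 + -2·0 + 3·-4 + -2·4 = -32
t_7 = -1·-32 + 2·20 + -2·4 + 3·0 + -2·-4 = 72
t_8 = -1·72 + 2·-32 + -2·20 + 3·4 + -2·0 = -164
t_9 = -1·-164 + 2·72 + -2·-32 + 3·20 + -2·4 = 424
t_10 = -1·424 + 2·-164 + -2·72 + 3·-32 + -2·20 = -1032
t_11 = -1·-1032 + 2·424 + -2·-164 + 3·72 + -2·-32 = 2488
t_12 = -1·2488 + 2·-1032 + -2·424 + 3·-164 + -2·72 = -6036
t_13 = -1·-6036 + 2·2488 + -2·-1032 + 3·424 + -2·-164 = 14676
t_14 = -1·14676 + 2·-6036 + -2·2488 + 3·-1032 + -2·424 = -35668
t_15 = -1·-35668 + 2·14676 + -2·-6036 + 3·2488 + -2·-1032 = 86620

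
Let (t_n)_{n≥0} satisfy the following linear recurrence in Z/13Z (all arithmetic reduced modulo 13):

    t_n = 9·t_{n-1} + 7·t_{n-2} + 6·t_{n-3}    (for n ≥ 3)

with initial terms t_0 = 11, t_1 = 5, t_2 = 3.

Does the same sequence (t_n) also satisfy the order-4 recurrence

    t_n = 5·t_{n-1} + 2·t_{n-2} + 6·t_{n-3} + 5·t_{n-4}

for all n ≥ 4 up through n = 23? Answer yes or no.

Terms t_0..t_23: 11, 5, 3, 11, 7, 2, 3, 5, 0, 1, 0, 7, 4, 7, 3, 9, 1, 12, 0, 12, 11, 1, 2, 0
n=4: candidate gives 3, actual t_4 = 7 ✗

no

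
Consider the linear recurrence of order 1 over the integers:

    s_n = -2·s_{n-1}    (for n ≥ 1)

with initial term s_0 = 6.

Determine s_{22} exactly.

25165824

s_1 = -2·6 = -12
s_2 = -2·-12 = 24
s_3 = -2·24 = -48
s_4 = -2·-48 = 96
s_5 = -2·96 = -192
s_6 = -2·-192 = 384
s_7 = -2·384 = -768
s_8 = -2·-768 = 1536
s_9 = -2·1536 = -3072
s_10 = -2·-3072 = 6144
s_11 = -2·6144 = -12288
s_12 = -2·-12288 = 24576
s_13 = -2·24576 = -49152
s_14 = -2·-49152 = 98304
s_15 = -2·98304 = -196608
s_16 = -2·-196608 = 393216
s_17 = -2·393216 = -786432
s_18 = -2·-786432 = 1572864
s_19 = -2·1572864 = -3145728
s_20 = -2·-3145728 = 6291456
s_21 = -2·6291456 = -12582912
s_22 = -2·-12582912 = 25165824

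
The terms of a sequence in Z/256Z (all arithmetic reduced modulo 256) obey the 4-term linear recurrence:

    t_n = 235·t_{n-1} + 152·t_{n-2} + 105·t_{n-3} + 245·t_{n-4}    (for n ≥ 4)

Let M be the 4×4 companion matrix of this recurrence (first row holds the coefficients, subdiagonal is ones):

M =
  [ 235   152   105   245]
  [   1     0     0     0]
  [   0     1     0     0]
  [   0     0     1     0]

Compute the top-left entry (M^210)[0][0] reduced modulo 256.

205

(M^210)[0][0] is the top entry after applying M 210 times to the unit state (1, 0, 0, 0). Equivalently it is h_{213} for the auxiliary sequence (h_n) obeying the same recurrence with h_3 = 1 and h_i = 0 for 0 ≤ i < 3:
h_4 = 235·1 + 152·0 + 105·0 + 245·0 = 235
h_5 = 235·235 + 152·1 + 105·0 + 245·0 = 81
h_6 = 235·81 + 152·235 + 105·1 + 245·0 = 76
h_7 = 235·76 + 152·81 + 105·235 + 245·1 = 52
h_8 = 235·52 + 152·76 + 105·81 + 245·235 = 252
h_9 = 235·252 + 152·52 + 105·76 + 245·81 = 229
Continuing the recurrence:
  h_10 = 231;  h_11 = 37;  h_12 = 56;  h_13 = 72;  h_14 = 152;  h_15 = 169
  h_16 = 131;  h_17 = 217;  h_18 = 196;  h_19 = 60;  h_20 = 212;  h_21 = 77
  h_22 = 191;  h_23 = 109;  h_24 = 240;  h_25 = 16;  h_26 = 176;  h_27 = 209
  h_28 = 155;  h_29 = 225;  h_30 = 188;  h_31 = 196;  h_32 = 44;  h_33 = 53
  h_34 = 23;  h_35 = 53;  h_36 = 40;  h_37 = 88;  h_38 = 72;  h_39 = 121
  h_40 = 51;  h_41 = 105;  h_42 = 52;  h_43 = 204;  h_44 = 4;  h_45 = 157
  h_46 = 239;  h_47 = 125;  h_48 = 224;  h_49 = 32;  h_50 = 96;  h_51 = 161
  h_52 = 75;  h_53 = 113;  h_54 = 44;  h_55 = 84;  h_56 = 92;  h_57 = 133
  h_58 = 71;  h_59 = 69;  h_60 = 24;  h_61 = 104;  h_62 = 248;  h_63 = 73
  h_64 = 227;  h_65 = 249;  h_66 = 164;  h_67 = 92;  h_68 = 52;  h_69 = 237
  h_70 = 31;  h_71 = 141;  h_72 = 208;  h_73 = 48;  h_74 = 16;  h_75 = 113
  h_76 = 251;  h_77 = 1;  h_78 = 156;  h_79 = 228;  h_80 = 140;  h_81 = 213
  h_82 = 119;  h_83 = 85;  h_84 = 8;  h_85 = 120;  h_86 = 168;  h_87 = 25
  h_88 = 147;  h_89 = 137;  h_90 = 20;  h_91 = 236;  h_92 = 100;  h_93 = 61
  h_94 = 79;  h_95 = 157;  h_96 = 192;  h_97 = 64;  h_98 = 192;  h_99 = 65
  h_100 = 171;  h_101 = 145;  h_102 = 12;  h_103 = 116;  h_104 = 188;  h_105 = 37
  h_106 = 167;  h_107 = 101;  h_108 = 248;  h_109 = 136;  h_110 = 88;  h_111 = 233
  h_112 = 67;  h_113 = 25;  h_114 = 132;  h_115 = 124;  h_116 = 148;  h_117 = 141
  h_118 = 127;  h_119 = 173;  h_120 = 176;  h_121 = 80;  h_122 = 112;  h_123 = 17
  h_124 = 91;  h_125 = 33;  h_126 = 124;  h_127 = 4;  h_128 = 236;  h_129 = 117
  h_130 = 215;  h_131 = 117;  h_132 = 232;  h_133 = 152;  h_134 = 8;  h_135 = 185
  h_136 = 243;  h_137 = 169;  h_138 = 244;  h_139 = 12;  h_140 = 196;  h_141 = 221
  h_142 = 175;  h_143 = 189;  h_144 = 160;  h_145 = 96;  h_146 = 32;  h_147 = 225
  h_148 = 11;  h_149 = 177;  h_150 = 236;  h_151 = 148;  h_152 = 28;  h_153 = 197
  h_154 = 7;  h_155 = 133;  h_156 = 216;  h_157 = 168;  h_158 = 184;  h_159 = 137
  h_160 = 163;  h_161 = 57;  h_162 = 100;  h_163 = 156;  h_164 = 244;  h_165 = 45
  h_166 = 223;  h_167 = 205;  h_168 = 144;  h_169 = 112;  h_170 = 208;  h_171 = 177
  h_172 = 187;  h_173 = 65;  h_174 = 92;  h_175 = 36;  h_176 = 76;  h_177 = 21
  h_178 = 55;  h_179 = 149;  h_180 = 200;  h_181 = 184;  h_182 = 104;  h_183 = 89
  h_184 = 83;  h_185 = 201;  h_186 = 212;  h_187 = 44;  h_188 = 36;  h_189 = 125
  h_190 = 15;  h_191 = 221;  h_192 = 128;  h_193 = 128;  h_194 = 128;  h_195 = 129
  h_196 = 107;  h_197 = 209;  h_198 = 204;  h_199 = 180;  h_200 = 124;  h_201 = 101
  h_202 = 103;  h_203 = 165;  h_204 = 184;  h_205 = 200;  h_206 = 24;  h_207 = 41
  h_208 = 3;  h_209 = 89;  h_210 = 68;  h_211 = 188
h_212 = 235·188 + 152·68 + 105·89 + 245·3 = 84
h_213 = 235·84 + 152·188 + 105·68 + 245·89 = 205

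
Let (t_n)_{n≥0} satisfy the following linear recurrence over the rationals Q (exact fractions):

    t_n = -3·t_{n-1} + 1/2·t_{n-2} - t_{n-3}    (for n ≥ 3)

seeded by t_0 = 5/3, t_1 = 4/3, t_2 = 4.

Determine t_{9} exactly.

-346603/24

t_3 = -3·4 + 1/2·4/3 + -1·5/3 = -13
t_4 = -3·-13 + 1/2·4 + -1·4/3 = 119/3
t_5 = -3·119/3 + 1/2·-13 + -1·4 = -259/2
t_6 = -3·-259/2 + 1/2·119/3 + -1·-13 = 1264/3
t_7 = -3·1264/3 + 1/2·-259/2 + -1·119/3 = -16421/12
t_8 = -3·-16421/12 + 1/2·1264/3 + -1·-259/2 = 53345/12
t_9 = -3·53345/12 + 1/2·-16421/12 + -1·1264/3 = -346603/24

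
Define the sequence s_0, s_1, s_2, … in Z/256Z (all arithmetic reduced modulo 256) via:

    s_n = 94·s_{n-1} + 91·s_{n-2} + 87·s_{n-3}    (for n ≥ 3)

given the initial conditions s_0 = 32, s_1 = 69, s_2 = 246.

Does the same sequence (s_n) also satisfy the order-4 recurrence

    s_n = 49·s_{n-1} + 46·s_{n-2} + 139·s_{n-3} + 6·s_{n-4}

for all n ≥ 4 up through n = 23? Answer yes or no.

Terms s_0..s_23: 32, 69, 246, 187, 143, 149, 24, 96, 107, 146, 69, 153, 83, 80, 224, 229, 230, 251, 191, 133, 8, 32, 203, 162
n=4: candidate gives 54, actual s_4 = 143 ✗

no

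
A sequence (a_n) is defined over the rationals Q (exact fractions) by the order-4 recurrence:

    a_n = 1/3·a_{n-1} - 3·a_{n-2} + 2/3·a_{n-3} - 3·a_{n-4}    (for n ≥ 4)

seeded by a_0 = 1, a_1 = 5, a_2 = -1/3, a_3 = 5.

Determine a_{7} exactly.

5659/81

a_4 = 1/3·5 + -3·-1/3 + 2/3·5 + -3·1 = 3
a_5 = 1/3·3 + -3·5 + 2/3·-1/3 + -3·5 = -263/9
a_6 = 1/3·-263/9 + -3·3 + 2/3·5 + -3·-1/3 = -389/27
a_7 = 1/3·-389/27 + -3·-263/9 + 2/3·3 + -3·5 = 5659/81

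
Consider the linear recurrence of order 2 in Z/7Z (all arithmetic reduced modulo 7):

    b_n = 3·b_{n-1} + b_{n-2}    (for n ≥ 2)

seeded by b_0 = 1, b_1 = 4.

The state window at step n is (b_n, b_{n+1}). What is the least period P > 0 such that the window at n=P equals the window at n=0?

n=0: window = (1, 4)
n=1: window = (4, 6)
n=2: window = (6, 1)
n=3: window = (1, 2)
n=4: window = (2, 0)
n=5: window = (0, 2)
n=6: window = (2, 6)
n=7: window = (6, 6)
n=8: window = (6, 3)
n=9: window = (3, 1)
n=10: window = (1, 6)
n=11: window = (6, 5)
n=12: window = (5, 0)
n=13: window = (0, 5)
n=14: window = (5, 1)
n=15: window = (1, 1)
n=16: window = (1, 4)
window at n=16 equals window at n=0 → period = 16

16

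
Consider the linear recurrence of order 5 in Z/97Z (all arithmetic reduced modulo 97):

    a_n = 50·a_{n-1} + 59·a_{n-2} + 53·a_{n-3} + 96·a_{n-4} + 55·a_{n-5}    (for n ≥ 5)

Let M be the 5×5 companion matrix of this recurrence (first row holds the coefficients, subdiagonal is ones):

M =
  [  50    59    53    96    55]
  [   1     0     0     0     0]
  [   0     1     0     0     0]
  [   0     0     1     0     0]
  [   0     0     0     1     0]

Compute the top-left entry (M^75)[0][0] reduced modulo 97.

(M^75)[0][0] is the top entry after applying M 75 times to the unit state (1, 0, 0, 0, 0). Equivalently it is h_{79} for the auxiliary sequence (h_n) obeying the same recurrence with h_4 = 1 and h_i = 0 for 0 ≤ i < 4:
h_5 = 50·1 + 59·0 + 53·0 + 96·0 + 55·0 = 50
h_6 = 50·50 + 59·1 + 53·0 + 96·0 + 55·0 = 37
h_7 = 50·37 + 59·50 + 53·1 + 96·0 + 55·0 = 3
h_8 = 50·3 + 59·37 + 53·50 + 96·1 + 55·0 = 35
h_9 = 50·35 + 59·3 + 53·37 + 96·50 + 55·1 = 13
h_10 = 50·13 + 59·35 + 53·3 + 96·37 + 55·50 = 58
h_11 = 50·58 + 59·13 + 53·35 + 96·3 + 55·37 = 85
h_12 = 50·85 + 59·58 + 53·13 + 96·35 + 55·3 = 52
h_13 = 50·52 + 59·85 + 53·58 + 96·13 + 55·35 = 88
h_14 = 50·88 + 59·52 + 53·85 + 96·58 + 55·13 = 20
h_15 = 50·20 + 59·88 + 53·52 + 96·85 + 55·58 = 25
h_16 = 50·25 + 59·20 + 53·88 + 96·52 + 55·85 = 77
h_17 = 50·77 + 59·25 + 53·20 + 96·88 + 55·52 = 39
h_18 = 50·39 + 59·77 + 53·25 + 96·20 + 55·88 = 28
h_19 = 50·28 + 59·39 + 53·77 + 96·25 + 55·20 = 30
h_20 = 50·30 + 59·28 + 53·39 + 96·77 + 55·25 = 18
h_21 = 50·18 + 59·30 + 53·28 + 96·39 + 55·77 = 8
h_22 = 50·8 + 59·18 + 53·30 + 96·28 + 55·39 = 28
h_23 = 50·28 + 59·8 + 53·18 + 96·30 + 55·28 = 68
h_24 = 50·68 + 59·28 + 53·8 + 96·18 + 55·30 = 27
h_25 = 50·27 + 59·68 + 53·28 + 96·8 + 55·18 = 68
h_26 = 50·68 + 59·27 + 53·68 + 96·28 + 55·8 = 85
h_27 = 50·85 + 59·68 + 53·27 + 96·68 + 55·28 = 10
h_28 = 50·10 + 59·85 + 53·68 + 96·27 + 55·68 = 28
h_29 = 50·28 + 59·10 + 53·85 + 96·68 + 55·27 = 55
h_30 = 50·55 + 59·28 + 53·10 + 96·85 + 55·68 = 51
h_31 = 50·51 + 59·55 + 53·28 + 96·10 + 55·85 = 13
h_32 = 50·13 + 59·51 + 53·55 + 96·28 + 55·10 = 15
h_33 = 50·15 + 59·13 + 53·51 + 96·55 + 55·28 = 79
h_34 = 50·79 + 59·15 + 53·13 + 96·51 + 55·55 = 59
h_35 = 50·59 + 59·79 + 53·15 + 96·13 + 55·51 = 43
h_36 = 50·43 + 59·59 + 53·79 + 96·15 + 55·13 = 42
h_37 = 50·42 + 59·43 + 53·59 + 96·79 + 55·15 = 71
h_38 = 50·71 + 59·42 + 53·43 + 96·59 + 55·79 = 80
h_39 = 50·80 + 59·71 + 53·42 + 96·43 + 55·59 = 37
h_40 = 50·37 + 59·80 + 53·71 + 96·42 + 55·43 = 46
h_41 = 50·46 + 59·37 + 53·80 + 96·71 + 55·42 = 1
h_42 = 50·1 + 59·46 + 53·37 + 96·80 + 55·71 = 14
h_43 = 50·14 + 59·1 + 53·46 + 96·37 + 55·80 = 91
h_44 = 50·91 + 59·14 + 53·1 + 96·46 + 55·37 = 46
h_45 = 50·46 + 59·91 + 53·14 + 96·1 + 55·46 = 76
h_46 = 50·76 + 59·46 + 53·91 + 96·14 + 55·1 = 29
h_47 = 50·29 + 59·76 + 53·46 + 96·91 + 55·14 = 30
h_48 = 50·30 + 59·29 + 53·76 + 96·46 + 55·91 = 73
h_49 = 50·73 + 59·30 + 53·29 + 96·76 + 55·46 = 2
h_50 = 50·2 + 59·73 + 53·30 + 96·29 + 55·76 = 60
h_51 = 50·60 + 59·2 + 53·73 + 96·30 + 55·29 = 16
h_52 = 50·16 + 59·60 + 53·2 + 96·73 + 55·30 = 9
h_53 = 50·9 + 59·16 + 53·60 + 96·2 + 55·73 = 51
h_54 = 50·51 + 59·9 + 53·16 + 96·60 + 55·2 = 2
h_55 = 50·2 + 59·51 + 53·9 + 96·16 + 55·60 = 80
h_56 = 50·80 + 59·2 + 53·51 + 96·9 + 55·16 = 29
h_57 = 50·29 + 59·80 + 53·2 + 96·51 + 55·9 = 27
h_58 = 50·27 + 59·29 + 53·80 + 96·2 + 55·51 = 16
h_59 = 50·16 + 59·27 + 53·29 + 96·80 + 55·2 = 80
h_60 = 50·80 + 59·16 + 53·27 + 96·29 + 55·80 = 76
h_61 = 50·76 + 59·80 + 53·16 + 96·27 + 55·29 = 72
h_62 = 50·72 + 59·76 + 53·80 + 96·16 + 55·27 = 19
h_63 = 50·19 + 59·72 + 53·76 + 96·80 + 55·16 = 35
h_64 = 50·35 + 59·19 + 53·72 + 96·76 + 55·80 = 50
h_65 = 50·50 + 59·35 + 53·19 + 96·72 + 55·76 = 77
h_66 = 50·77 + 59·50 + 53·35 + 96·19 + 55·72 = 83
h_67 = 50·83 + 59·77 + 53·50 + 96·35 + 55·19 = 34
h_68 = 50·34 + 59·83 + 53·77 + 96·50 + 55·35 = 40
h_69 = 50·40 + 59·34 + 53·83 + 96·77 + 55·50 = 20
h_70 = 50·20 + 59·40 + 53·34 + 96·83 + 55·77 = 2
h_71 = 50·2 + 59·20 + 53·40 + 96·34 + 55·83 = 74
h_72 = 50·74 + 59·2 + 53·20 + 96·40 + 55·34 = 15
h_73 = 50·15 + 59·74 + 53·2 + 96·20 + 55·40 = 30
h_74 = 50·30 + 59·15 + 53·74 + 96·2 + 55·20 = 33
h_75 = 50·33 + 59·30 + 53·15 + 96·74 + 55·2 = 80
h_76 = 50·80 + 59·33 + 53·30 + 96·15 + 55·74 = 49
h_77 = 50·49 + 59·80 + 53·33 + 96·30 + 55·15 = 14
h_78 = 50·14 + 59·49 + 53·80 + 96·33 + 55·30 = 39
h_79 = 50·39 + 59·14 + 53·49 + 96·80 + 55·33 = 27

27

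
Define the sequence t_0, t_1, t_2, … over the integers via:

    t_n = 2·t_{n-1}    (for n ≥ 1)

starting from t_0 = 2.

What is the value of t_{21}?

t_1 = 2·2 = 4
t_2 = 2·4 = 8
t_3 = 2·8 = 16
t_4 = 2·16 = 32
t_5 = 2·32 = 64
t_6 = 2·64 = 128
t_7 = 2·128 = 256
t_8 = 2·256 = 512
t_9 = 2·512 = 1024
t_10 = 2·1024 = 2048
t_11 = 2·2048 = 4096
t_12 = 2·4096 = 8192
t_13 = 2·8192 = 16384
t_14 = 2·16384 = 32768
t_15 = 2·32768 = 65536
t_16 = 2·65536 = 131072
t_17 = 2·131072 = 262144
t_18 = 2·262144 = 524288
t_19 = 2·524288 = 1048576
t_20 = 2·1048576 = 2097152
t_21 = 2·2097152 = 4194304

4194304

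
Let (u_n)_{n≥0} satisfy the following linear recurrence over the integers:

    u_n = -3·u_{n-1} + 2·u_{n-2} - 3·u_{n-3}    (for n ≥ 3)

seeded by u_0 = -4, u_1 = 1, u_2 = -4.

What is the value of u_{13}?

12946891

u_3 = -3·-4 + 2·1 + -3·-4 = 26
u_4 = -3·26 + 2·-4 + -3·1 = -89
u_5 = -3·-89 + 2·26 + -3·-4 = 331
u_6 = -3·331 + 2·-89 + -3·26 = -1249
u_7 = -3·-1249 + 2·331 + -3·-89 = 4676
u_8 = -3·4676 + 2·-1249 + -3·331 = -17519
u_9 = -3·-17519 + 2·4676 + -3·-1249 = 65656
u_10 = -3·65656 + 2·-17519 + -3·4676 = -246034
u_11 = -3·-246034 + 2·65656 + -3·-17519 = 921971
u_12 = -3·921971 + 2·-246034 + -3·65656 = -3454949
u_13 = -3·-3454949 + 2·921971 + -3·-246034 = 12946891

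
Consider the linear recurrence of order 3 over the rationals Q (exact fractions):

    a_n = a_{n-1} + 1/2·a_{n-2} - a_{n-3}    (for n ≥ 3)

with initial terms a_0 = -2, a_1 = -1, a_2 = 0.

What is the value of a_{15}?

201/128

a_3 = 1·0 + 1/2·-1 + -1·-2 = 3/2
a_4 = 1·3/2 + 1/2·0 + -1·-1 = 5/2
a_5 = 1·5/2 + 1/2·3/2 + -1·0 = 13/4
a_6 = 1·13/4 + 1/2·5/2 + -1·3/2 = 3
a_7 = 1·3 + 1/2·13/4 + -1·5/2 = 17/8
a_8 = 1·17/8 + 1/2·3 + -1·13/4 = 3/8
a_9 = 1·3/8 + 1/2·17/8 + -1·3 = -25/16
a_10 = 1·-25/16 + 1/2·3/8 + -1·17/8 = -7/2
a_11 = 1·-7/2 + 1/2·-25/16 + -1·3/8 = -149/32
a_12 = 1·-149/32 + 1/2·-7/2 + -1·-25/16 = -155/32
a_13 = 1·-155/32 + 1/2·-149/32 + -1·-7/2 = -235/64
a_14 = 1·-235/64 + 1/2·-155/32 + -1·-149/32 = -23/16
a_15 = 1·-23/16 + 1/2·-235/64 + -1·-155/32 = 201/128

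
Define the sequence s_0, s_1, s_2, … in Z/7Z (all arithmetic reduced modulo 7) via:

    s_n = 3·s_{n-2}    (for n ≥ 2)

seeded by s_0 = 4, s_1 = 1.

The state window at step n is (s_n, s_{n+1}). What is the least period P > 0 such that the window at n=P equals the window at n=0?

12

n=0: window = (4, 1)
n=1: window = (1, 5)
n=2: window = (5, 3)
n=3: window = (3, 1)
n=4: window = (1, 2)
n=5: window = (2, 3)
n=6: window = (3, 6)
n=7: window = (6, 2)
n=8: window = (2, 4)
n=9: window = (4, 6)
n=10: window = (6, 5)
n=11: window = (5, 4)
n=12: window = (4, 1)
window at n=12 equals window at n=0 → period = 12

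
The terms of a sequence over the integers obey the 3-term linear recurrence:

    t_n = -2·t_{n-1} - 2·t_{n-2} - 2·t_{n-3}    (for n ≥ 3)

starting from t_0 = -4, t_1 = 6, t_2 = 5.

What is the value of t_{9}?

-32

t_3 = -2·5 + -2·6 + -2·-4 = -14
t_4 = -2·-14 + -2·5 + -2·6 = 6
t_5 = -2·6 + -2·-14 + -2·5 = 6
t_6 = -2·6 + -2·6 + -2·-14 = 4
t_7 = -2·4 + -2·6 + -2·6 = -32
t_8 = -2·-32 + -2·4 + -2·6 = 44
t_9 = -2·44 + -2·-32 + -2·4 = -32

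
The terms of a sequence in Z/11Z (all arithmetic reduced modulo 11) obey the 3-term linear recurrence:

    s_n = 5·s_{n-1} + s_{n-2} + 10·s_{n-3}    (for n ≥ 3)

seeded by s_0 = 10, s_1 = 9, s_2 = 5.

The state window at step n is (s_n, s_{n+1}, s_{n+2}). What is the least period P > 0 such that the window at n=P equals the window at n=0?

n=0: window = (10, 9, 5)
n=1: window = (9, 5, 2)
n=2: window = (5, 2, 6)
n=3: window = (2, 6, 5)
n=4: window = (6, 5, 7)
n=5: window = (5, 7, 1)
n=6: window = (7, 1, 7)
n=7: window = (1, 7, 7)
n=8: window = (7, 7, 8)
n=9: window = (7, 8, 7)
n=10: window = (8, 7, 3)
n=11: window = (7, 3, 3)
n=12: window = (3, 3, 0)
n=13: window = (3, 0, 0)
n=14: window = (0, 0, 8)
n=15: window = (0, 8, 7)
n=16: window = (8, 7, 10)
n=17: window = (7, 10, 5)
n=18: window = (10, 5, 6)
n=19: window = (5, 6, 3)
n=20: window = (6, 3, 5)
n=21: window = (3, 5, 0)
n=22: window = (5, 0, 2)
n=23: window = (0, 2, 5)
n=24: window = (2, 5, 5)
n=25: window = (5, 5, 6)
n=26: window = (5, 6, 8)
n=27: window = (6, 8, 8)
n=28: window = (8, 8, 9)
n=29: window = (8, 9, 1)
n=30: window = (9, 1, 6)
n=31: window = (1, 6, 0)
n=32: window = (6, 0, 5)
n=33: window = (0, 5, 8)
n=34: window = (5, 8, 1)
n=35: window = (8, 1, 8)
n=36: window = (1, 8, 0)
n=37: window = (8, 0, 7)
n=38: window = (0, 7, 5)
n=39: window = (7, 5, 10)
n=40: window = (5, 10, 4)
…
n=264: window = (3, 6, 10)
n=265: window = (6, 10, 9)
n=266: window = (10, 9, 5)
window at n=266 equals window at n=0 → period = 266

266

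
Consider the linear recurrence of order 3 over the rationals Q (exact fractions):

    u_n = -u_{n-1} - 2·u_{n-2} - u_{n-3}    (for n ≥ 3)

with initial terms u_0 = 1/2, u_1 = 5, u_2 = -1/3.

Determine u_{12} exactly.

763/6

u_3 = -1·-1/3 + -2·5 + -1·1/2 = -61/6
u_4 = -1·-61/6 + -2·-1/3 + -1·5 = 35/6
u_5 = -1·35/6 + -2·-61/6 + -1·-1/3 = 89/6
u_6 = -1·89/6 + -2·35/6 + -1·-61/6 = -49/3
u_7 = -1·-49/3 + -2·89/6 + -1·35/6 = -115/6
u_8 = -1·-115/6 + -2·-49/3 + -1·89/6 = 37
u_9 = -1·37 + -2·-115/6 + -1·-49/3 = 53/3
u_10 = -1·53/3 + -2·37 + -1·-115/6 = -145/2
u_11 = -1·-145/2 + -2·53/3 + -1·37 = 1/6
u_12 = -1·1/6 + -2·-145/2 + -1·53/3 = 763/6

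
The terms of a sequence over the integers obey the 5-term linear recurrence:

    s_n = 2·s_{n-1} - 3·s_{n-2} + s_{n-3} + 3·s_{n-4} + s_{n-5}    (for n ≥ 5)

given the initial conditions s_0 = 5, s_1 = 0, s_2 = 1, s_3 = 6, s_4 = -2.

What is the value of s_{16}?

-9636

s_5 = 2·-2 + -3·6 + 1·1 + 3·0 + 1·5 = -16
s_6 = 2·-16 + -3·-2 + 1·6 + 3·1 + 1·0 = -17
s_7 = 2·-17 + -3·-16 + 1·-2 + 3·6 + 1·1 = 31
s_8 = 2·31 + -3·-17 + 1·-16 + 3·-2 + 1·6 = 97
s_9 = 2·97 + -3·31 + 1·-17 + 3·-16 + 1·-2 = 34
s_10 = 2·34 + -3·97 + 1·31 + 3·-17 + 1·-16 = -259
s_11 = 2·-259 + -3·34 + 1·97 + 3·31 + 1·-17 = -447
s_12 = 2·-447 + -3·-259 + 1·34 + 3·97 + 1·31 = 239
s_13 = 2·239 + -3·-447 + 1·-259 + 3·34 + 1·97 = 1759
s_14 = 2·1759 + -3·239 + 1·-447 + 3·-259 + 1·34 = 1611
s_15 = 2·1611 + -3·1759 + 1·239 + 3·-447 + 1·-259 = -3416
s_16 = 2·-3416 + -3·1611 + 1·1759 + 3·239 + 1·-447 = -9636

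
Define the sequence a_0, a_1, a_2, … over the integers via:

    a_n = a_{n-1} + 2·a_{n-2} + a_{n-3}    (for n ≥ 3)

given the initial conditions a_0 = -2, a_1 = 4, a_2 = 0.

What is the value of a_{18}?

a_3 = 1·0 + 2·4 + 1·-2 = 6
a_4 = 1·6 + 2·0 + 1·4 = 10
a_5 = 1·10 + 2·6 + 1·0 = 22
a_6 = 1·22 + 2·10 + 1·6 = 48
a_7 = 1·48 + 2·22 + 1·10 = 102
a_8 = 1·102 + 2·48 + 1·22 = 220
a_9 = 1·220 + 2·102 + 1·48 = 472
a_10 = 1·472 + 2·220 + 1·102 = 1014
a_11 = 1·1014 + 2·472 + 1·220 = 2178
a_12 = 1·2178 + 2·1014 + 1·472 = 4678
a_13 = 1·4678 + 2·2178 + 1·1014 = 10048
a_14 = 1·10048 + 2·4678 + 1·2178 = 21582
a_15 = 1·21582 + 2·10048 + 1·4678 = 46356
a_16 = 1·46356 + 2·21582 + 1·10048 = 99568
a_17 = 1·99568 + 2·46356 + 1·21582 = 213862
a_18 = 1·213862 + 2·99568 + 1·46356 = 459354

459354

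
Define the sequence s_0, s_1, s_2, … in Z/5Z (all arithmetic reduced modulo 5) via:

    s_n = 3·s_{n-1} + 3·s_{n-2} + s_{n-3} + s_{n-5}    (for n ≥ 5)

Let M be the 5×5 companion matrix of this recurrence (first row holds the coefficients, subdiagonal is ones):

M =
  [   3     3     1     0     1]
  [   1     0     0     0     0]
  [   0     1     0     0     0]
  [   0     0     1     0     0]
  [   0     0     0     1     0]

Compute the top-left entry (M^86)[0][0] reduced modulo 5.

(M^86)[0][0] is the top entry after applying M 86 times to the unit state (1, 0, 0, 0, 0). Equivalently it is h_{90} for the auxiliary sequence (h_n) obeying the same recurrence with h_4 = 1 and h_i = 0 for 0 ≤ i < 4:
h_5 = 3·1 + 3·0 + 1·0 + 0·0 + 1·0 = 3
h_6 = 3·3 + 3·1 + 1·0 + 0·0 + 1·0 = 2
h_7 = 3·2 + 3·3 + 1·1 + 0·0 + 1·0 = 1
h_8 = 3·1 + 3·2 + 1·3 + 0·1 + 1·0 = 2
h_9 = 3·2 + 3·1 + 1·2 + 0·3 + 1·1 = 2
h_10 = 3·2 + 3·2 + 1·1 + 0·2 + 1·3 = 1
h_11 = 3·1 + 3·2 + 1·2 + 0·1 + 1·2 = 3
h_12 = 3·3 + 3·1 + 1·2 + 0·2 + 1·1 = 0
h_13 = 3·0 + 3·3 + 1·1 + 0·2 + 1·2 = 2
h_14 = 3·2 + 3·0 + 1·3 + 0·1 + 1·2 = 1
h_15 = 3·1 + 3·2 + 1·0 + 0·3 + 1·1 = 0
h_16 = 3·0 + 3·1 + 1·2 + 0·0 + 1·3 = 3
h_17 = 3·3 + 3·0 + 1·1 + 0·2 + 1·0 = 0
h_18 = 3·0 + 3·3 + 1·0 + 0·1 + 1·2 = 1
h_19 = 3·1 + 3·0 + 1·3 + 0·0 + 1·1 = 2
h_20 = 3·2 + 3·1 + 1·0 + 0·3 + 1·0 = 4
h_21 = 3·4 + 3·2 + 1·1 + 0·0 + 1·3 = 2
h_22 = 3·2 + 3·4 + 1·2 + 0·1 + 1·0 = 0
h_23 = 3·0 + 3·2 + 1·4 + 0·2 + 1·1 = 1
h_24 = 3·1 + 3·0 + 1·2 + 0·4 + 1·2 = 2
h_25 = 3·2 + 3·1 + 1·0 + 0·2 + 1·4 = 3
h_26 = 3·3 + 3·2 + 1·1 + 0·0 + 1·2 = 3
h_27 = 3·3 + 3·3 + 1·2 + 0·1 + 1·0 = 0
h_28 = 3·0 + 3·3 + 1·3 + 0·2 + 1·1 = 3
h_29 = 3·3 + 3·0 + 1·3 + 0·3 + 1·2 = 4
h_30 = 3·4 + 3·3 + 1·0 + 0·3 + 1·3 = 4
h_31 = 3·4 + 3·4 + 1·3 + 0·0 + 1·3 = 0
h_32 = 3·0 + 3·4 + 1·4 + 0·3 + 1·0 = 1
h_33 = 3·1 + 3·0 + 1·4 + 0·4 + 1·3 = 0
h_34 = 3·0 + 3·1 + 1·0 + 0·4 + 1·4 = 2
h_35 = 3·2 + 3·0 + 1·1 + 0·0 + 1·4 = 1
h_36 = 3·1 + 3·2 + 1·0 + 0·1 + 1·0 = 4
h_37 = 3·4 + 3·1 + 1·2 + 0·0 + 1·1 = 3
h_38 = 3·3 + 3·4 + 1·1 + 0·2 + 1·0 = 2
h_39 = 3·2 + 3·3 + 1·4 + 0·1 + 1·2 = 1
h_40 = 3·1 + 3·2 + 1·3 + 0·4 + 1·1 = 3
h_41 = 3·3 + 3·1 + 1·2 + 0·3 + 1·4 = 3
h_42 = 3·3 + 3·3 + 1·1 + 0·2 + 1·3 = 2
h_43 = 3·2 + 3·3 + 1·3 + 0·1 + 1·2 = 0
h_44 = 3·0 + 3·2 + 1·3 + 0·3 + 1·1 = 0
h_45 = 3·0 + 3·0 + 1·2 + 0·3 + 1·3 = 0
h_46 = 3·0 + 3·0 + 1·0 + 0·2 + 1·3 = 3
h_47 = 3·3 + 3·0 + 1·0 + 0·0 + 1·2 = 1
h_48 = 3·1 + 3·3 + 1·0 + 0·0 + 1·0 = 2
h_49 = 3·2 + 3·1 + 1·3 + 0·0 + 1·0 = 2
h_50 = 3·2 + 3·2 + 1·1 + 0·3 + 1·0 = 3
h_51 = 3·3 + 3·2 + 1·2 + 0·1 + 1·3 = 0
h_52 = 3·0 + 3·3 + 1·2 + 0·2 + 1·1 = 2
h_53 = 3·2 + 3·0 + 1·3 + 0·2 + 1·2 = 1
h_54 = 3·1 + 3·2 + 1·0 + 0·3 + 1·2 = 1
h_55 = 3·1 + 3·1 + 1·2 + 0·0 + 1·3 = 1
h_56 = 3·1 + 3·1 + 1·1 + 0·2 + 1·0 = 2
h_57 = 3·2 + 3·1 + 1·1 + 0·1 + 1·2 = 2
h_58 = 3·2 + 3·2 + 1·1 + 0·1 + 1·1 = 4
h_59 = 3·4 + 3·2 + 1·2 + 0·1 + 1·1 = 1
h_60 = 3·1 + 3·4 + 1·2 + 0·2 + 1·1 = 3
h_61 = 3·3 + 3·1 + 1·4 + 0·2 + 1·2 = 3
h_62 = 3·3 + 3·3 + 1·1 + 0·4 + 1·2 = 1
h_63 = 3·1 + 3·3 + 1·3 + 0·1 + 1·4 = 4
h_64 = 3·4 + 3·1 + 1·3 + 0·3 + 1·1 = 4
h_65 = 3·4 + 3·4 + 1·1 + 0·3 + 1·3 = 3
h_66 = 3·3 + 3·4 + 1·4 + 0·1 + 1·3 = 3
h_67 = 3·3 + 3·3 + 1·4 + 0·4 + 1·1 = 3
h_68 = 3·3 + 3·3 + 1·3 + 0·4 + 1·4 = 0
h_69 = 3·0 + 3·3 + 1·3 + 0·3 + 1·4 = 1
h_70 = 3·1 + 3·0 + 1·3 + 0·3 + 1·3 = 4
h_71 = 3·4 + 3·1 + 1·0 + 0·3 + 1·3 = 3
h_72 = 3·3 + 3·4 + 1·1 + 0·0 + 1·3 = 0
h_73 = 3·0 + 3·3 + 1·4 + 0·1 + 1·0 = 3
h_74 = 3·3 + 3·0 + 1·3 + 0·4 + 1·1 = 3
h_75 = 3·3 + 3·3 + 1·0 + 0·3 + 1·4 = 2
h_76 = 3·2 + 3·3 + 1·3 + 0·0 + 1·3 = 1
h_77 = 3·1 + 3·2 + 1·3 + 0·3 + 1·0 = 2
h_78 = 3·2 + 3·1 + 1·2 + 0·3 + 1·3 = 4
h_79 = 3·4 + 3·2 + 1·1 + 0·2 + 1·3 = 2
h_80 = 3·2 + 3·4 + 1·2 + 0·1 + 1·2 = 2
h_81 = 3·2 + 3·2 + 1·4 + 0·2 + 1·1 = 2
h_82 = 3·2 + 3·2 + 1·2 + 0·4 + 1·2 = 1
h_83 = 3·1 + 3·2 + 1·2 + 0·2 + 1·4 = 0
h_84 = 3·0 + 3·1 + 1·2 + 0·2 + 1·2 = 2
h_85 = 3·2 + 3·0 + 1·1 + 0·2 + 1·2 = 4
h_86 = 3·4 + 3·2 + 1·0 + 0·1 + 1·2 = 0
h_87 = 3·0 + 3·4 + 1·2 + 0·0 + 1·1 = 0
h_88 = 3·0 + 3·0 + 1·4 + 0·2 + 1·0 = 4
h_89 = 3·4 + 3·0 + 1·0 + 0·4 + 1·2 = 4
h_90 = 3·4 + 3·4 + 1·0 + 0·0 + 1·4 = 3

3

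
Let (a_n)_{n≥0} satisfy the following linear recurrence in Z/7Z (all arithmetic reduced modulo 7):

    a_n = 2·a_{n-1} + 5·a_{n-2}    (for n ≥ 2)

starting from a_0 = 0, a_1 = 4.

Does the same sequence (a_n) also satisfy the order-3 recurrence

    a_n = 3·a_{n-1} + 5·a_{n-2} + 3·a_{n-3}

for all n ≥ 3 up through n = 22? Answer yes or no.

no

Terms a_0..a_22: 0, 4, 1, 1, 0, 5, 3, 3, 0, 1, 2, 2, 0, 3, 6, 6, 0, 2, 4, 4, 0, 6, 5
n=3: candidate gives 2, actual a_3 = 1 ✗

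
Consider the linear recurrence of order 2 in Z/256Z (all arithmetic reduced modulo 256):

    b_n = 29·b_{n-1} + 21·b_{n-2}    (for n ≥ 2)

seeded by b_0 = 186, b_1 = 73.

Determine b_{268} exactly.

b_2 = 29·73 + 21·186 = 135
b_3 = 29·135 + 21·73 = 72
b_4 = 29·72 + 21·135 = 59
b_5 = 29·59 + 21·72 = 151
b_6 = 29·151 + 21·59 = 242
b_7 = 29·242 + 21·151 = 205
Continuing the recurrence:
  b_8 = 19;  b_9 = 248;  b_10 = 167;  b_11 = 67;  b_12 = 74;  b_13 = 225
  b_14 = 143;  b_15 = 168;  b_16 = 195;  b_17 = 223;  b_18 = 66;  b_19 = 197
  b_20 = 187;  b_21 = 88;  b_22 = 79;  b_23 = 43;  b_24 = 90;  b_25 = 185
  b_26 = 87;  b_27 = 8;  b_28 = 11;  b_29 = 231;  b_30 = 18;  b_31 = 253
  b_32 = 35;  b_33 = 184;  b_34 = 183;  b_35 = 211;  b_36 = 234;  b_37 = 209
  b_38 = 223;  b_39 = 104;  b_40 = 19;  b_41 = 175;  b_42 = 98;  b_43 = 117
  b_44 = 75;  b_45 = 24;  b_46 = 223;  b_47 = 59;  b_48 = 250;  b_49 = 41
  b_50 = 39;  b_51 = 200;  b_52 = 219;  b_53 = 55;  b_54 = 50;  b_55 = 45
  b_56 = 51;  b_57 = 120;  b_58 = 199;  b_59 = 99;  b_60 = 138;  b_61 = 193
  b_62 = 47;  b_63 = 40;  b_64 = 99;  b_65 = 127;  b_66 = 130;  b_67 = 37
  b_68 = 219;  b_69 = 216;  b_70 = 111;  b_71 = 75;  b_72 = 154;  b_73 = 153
  b_74 = 247;  b_75 = 136;  b_76 = 171;  b_77 = 135;  b_78 = 82;  b_79 = 93
  b_80 = 67;  b_81 = 56;  b_82 = 215;  b_83 = 243;  b_84 = 42;  b_85 = 177
  b_86 = 127;  b_87 = 232;  b_88 = 179;  b_89 = 79;  b_90 = 162;  b_91 = 213
  b_92 = 107;  b_93 = 152;  b_94 = 255;  b_95 = 91;  b_96 = 58;  b_97 = 9
  b_98 = 199;  b_99 = 72;  b_100 = 123;  b_101 = 215;  b_102 = 114;  b_103 = 141
  b_104 = 83;  b_105 = 248;  b_106 = 231;  b_107 = 131;  b_108 = 202;  b_109 = 161
  b_110 = 207;  b_111 = 168;  b_112 = 3;  b_113 = 31;  b_114 = 194;  b_115 = 133
  b_116 = 251;  b_117 = 88;  b_118 = 143;  b_119 = 107;  b_120 = 218;  b_121 = 121
  b_122 = 151;  b_123 = 8;  b_124 = 75;  b_125 = 39;  b_126 = 146;  b_127 = 189
  b_128 = 99;  b_129 = 184;  b_130 = 247;  b_131 = 19;  b_132 = 106;  b_133 = 145
  b_134 = 31;  b_135 = 104;  b_136 = 83;  b_137 = 239;  b_138 = 226;  b_139 = 53
  b_140 = 139;  b_141 = 24;  b_142 = 31;  b_143 = 123;  b_144 = 122;  b_145 = 233
  b_146 = 103;  b_147 = 200;  b_148 = 27;  b_149 = 119;  b_150 = 178;  b_151 = 237
  b_152 = 115;  b_153 = 120;  b_154 = 7;  b_155 = 163;  b_156 = 10;  b_157 = 129
  b_158 = 111;  b_159 = 40;  b_160 = 163;  b_161 = 191;  b_162 = 2;  b_163 = 229
  b_164 = 27;  b_165 = 216;  b_166 = 175;  b_167 = 139;  b_168 = 26;  b_169 = 89
  b_170 = 55;  b_171 = 136;  b_172 = 235;  b_173 = 199;  b_174 = 210;  b_175 = 29
  b_176 = 131;  b_177 = 56;  b_178 = 23;  b_179 = 51;  b_180 = 170;  b_181 = 113
  b_182 = 191;  b_183 = 232;  b_184 = 243;  b_185 = 143;  b_186 = 34;  b_187 = 149
  b_188 = 171;  b_189 = 152;  b_190 = 63;  b_191 = 155;  b_192 = 186;  b_193 = 201
  b_194 = 7;  b_195 = 72;  b_196 = 187;  b_197 = 23;  b_198 = 242;  b_199 = 77
  b_200 = 147;  b_201 = 248;  b_202 = 39;  b_203 = 195;  b_204 = 74;  b_205 = 97
  b_206 = 15;  b_207 = 168;  b_208 = 67;  b_209 = 95;  b_210 = 66;  b_211 = 69
  b_212 = 59;  b_213 = 88;  b_214 = 207;  b_215 = 171;  b_216 = 90;  b_217 = 57
  b_218 = 215;  b_219 = 8;  b_220 = 139;  b_221 = 103;  b_222 = 18;  b_223 = 125
  b_224 = 163;  b_225 = 184;  b_226 = 55;  b_227 = 83;  b_228 = 234;  b_229 = 81
  b_230 = 95;  b_231 = 104;  b_232 = 147;  b_233 = 47;  b_234 = 98;  b_235 = 245
  b_236 = 203;  b_237 = 24;  b_238 = 95;  b_239 = 187;  b_240 = 250;  b_241 = 169
  b_242 = 167;  b_243 = 200;  b_244 = 91;  b_245 = 183;  b_246 = 50;  b_247 = 173
  b_248 = 179;  b_249 = 120;  b_250 = 71;  b_251 = 227;  b_252 = 138;  b_253 = 65
  b_254 = 175;  b_255 = 40;  b_256 = 227;  b_257 = 255;  b_258 = 130;  b_259 = 165
  b_260 = 91;  b_261 = 216;  b_262 = 239;  b_263 = 203;  b_264 = 154;  b_265 = 25
  b_266 = 119
b_267 = 29·119 + 21·25 = 136
b_268 = 29·136 + 21·119 = 43

43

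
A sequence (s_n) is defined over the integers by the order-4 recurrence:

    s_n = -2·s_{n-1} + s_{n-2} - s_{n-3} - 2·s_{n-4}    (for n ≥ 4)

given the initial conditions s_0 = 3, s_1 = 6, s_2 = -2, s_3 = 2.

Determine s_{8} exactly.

s_4 = -2·2 + 1·-2 + -1·6 + -2·3 = -18
s_5 = -2·-18 + 1·2 + -1·-2 + -2·6 = 28
s_6 = -2·28 + 1·-18 + -1·2 + -2·-2 = -72
s_7 = -2·-72 + 1·28 + -1·-18 + -2·2 = 186
s_8 = -2·186 + 1·-72 + -1·28 + -2·-18 = -436

-436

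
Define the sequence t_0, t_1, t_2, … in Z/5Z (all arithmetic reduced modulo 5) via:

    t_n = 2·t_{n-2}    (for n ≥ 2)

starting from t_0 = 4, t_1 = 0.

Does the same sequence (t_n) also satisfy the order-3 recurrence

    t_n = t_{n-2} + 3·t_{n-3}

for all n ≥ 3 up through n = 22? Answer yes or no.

no

Terms t_0..t_22: 4, 0, 3, 0, 1, 0, 2, 0, 4, 0, 3, 0, 1, 0, 2, 0, 4, 0, 3, 0, 1, 0, 2
n=3: candidate gives 2, actual t_3 = 0 ✗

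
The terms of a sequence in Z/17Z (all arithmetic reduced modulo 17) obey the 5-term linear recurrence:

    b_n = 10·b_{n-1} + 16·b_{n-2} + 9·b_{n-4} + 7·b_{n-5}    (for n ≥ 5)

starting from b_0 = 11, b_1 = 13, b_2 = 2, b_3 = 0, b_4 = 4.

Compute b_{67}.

0

b_5 = 10·4 + 16·0 + 0·2 + 9·13 + 7·11 = 13
b_6 = 10·13 + 16·4 + 0·0 + 9·2 + 7·13 = 14
b_7 = 10·14 + 16·13 + 0·4 + 9·0 + 7·2 = 5
b_8 = 10·5 + 16·14 + 0·13 + 9·4 + 7·0 = 4
b_9 = 10·4 + 16·5 + 0·14 + 9·13 + 7·4 = 10
b_10 = 10·10 + 16·4 + 0·5 + 9·14 + 7·13 = 7
b_11 = 10·7 + 16·10 + 0·4 + 9·5 + 7·14 = 16
b_12 = 10·16 + 16·7 + 0·10 + 9·4 + 7·5 = 3
b_13 = 10·3 + 16·16 + 0·7 + 9·10 + 7·4 = 13
b_14 = 10·13 + 16·3 + 0·16 + 9·7 + 7·10 = 5
b_15 = 10·5 + 16·13 + 0·3 + 9·16 + 7·7 = 9
b_16 = 10·9 + 16·5 + 0·13 + 9·3 + 7·16 = 3
b_17 = 10·3 + 16·9 + 0·5 + 9·13 + 7·3 = 6
b_18 = 10·6 + 16·3 + 0·9 + 9·5 + 7·13 = 6
b_19 = 10·6 + 16·6 + 0·3 + 9·9 + 7·5 = 0
b_20 = 10·0 + 16·6 + 0·6 + 9·3 + 7·9 = 16
b_21 = 10·16 + 16·0 + 0·6 + 9·6 + 7·3 = 14
b_22 = 10·14 + 16·16 + 0·0 + 9·6 + 7·6 = 16
b_23 = 10·16 + 16·14 + 0·16 + 9·0 + 7·6 = 1
b_24 = 10·1 + 16·16 + 0·14 + 9·16 + 7·0 = 2
b_25 = 10·2 + 16·1 + 0·16 + 9·14 + 7·16 = 2
b_26 = 10·2 + 16·2 + 0·1 + 9·16 + 7·14 = 5
b_27 = 10·5 + 16·2 + 0·2 + 9·1 + 7·16 = 16
b_28 = 10·16 + 16·5 + 0·2 + 9·2 + 7·1 = 10
b_29 = 10·10 + 16·16 + 0·5 + 9·2 + 7·2 = 14
b_30 = 10·14 + 16·10 + 0·16 + 9·5 + 7·2 = 2
b_31 = 10·2 + 16·14 + 0·10 + 9·16 + 7·5 = 15
b_32 = 10·15 + 16·2 + 0·14 + 9·10 + 7·16 = 10
b_33 = 10·10 + 16·15 + 0·2 + 9·14 + 7·10 = 9
b_34 = 10·9 + 16·10 + 0·15 + 9·2 + 7·14 = 9
b_35 = 10·9 + 16·9 + 0·10 + 9·15 + 7·2 = 9
b_36 = 10·9 + 16·9 + 0·9 + 9·10 + 7·15 = 4
b_37 = 10·4 + 16·9 + 0·9 + 9·9 + 7·10 = 12
b_38 = 10·12 + 16·4 + 0·9 + 9·9 + 7·9 = 5
b_39 = 10·5 + 16·12 + 0·4 + 9·9 + 7·9 = 12
b_40 = 10·12 + 16·5 + 0·12 + 9·4 + 7·9 = 10
b_41 = 10·10 + 16·12 + 0·5 + 9·12 + 7·4 = 3
b_42 = 10·3 + 16·10 + 0·12 + 9·5 + 7·12 = 13
b_43 = 10·13 + 16·3 + 0·10 + 9·12 + 7·5 = 15
b_44 = 10·15 + 16·13 + 0·3 + 9·10 + 7·12 = 5
b_45 = 10·5 + 16·15 + 0·13 + 9·3 + 7·10 = 13
b_46 = 10·13 + 16·5 + 0·15 + 9·13 + 7·3 = 8
b_47 = 10·8 + 16·13 + 0·5 + 9·15 + 7·13 = 4
b_48 = 10·4 + 16·8 + 0·13 + 9·5 + 7·15 = 12
b_49 = 10·12 + 16·4 + 0·8 + 9·13 + 7·5 = 13
b_50 = 10·13 + 16·12 + 0·4 + 9·8 + 7·13 = 9
b_51 = 10·9 + 16·13 + 0·12 + 9·4 + 7·8 = 16
b_52 = 10·16 + 16·9 + 0·13 + 9·12 + 7·4 = 15
b_53 = 10·15 + 16·16 + 0·9 + 9·13 + 7·12 = 12
b_54 = 10·12 + 16·15 + 0·16 + 9·9 + 7·13 = 5
b_55 = 10·5 + 16·12 + 0·15 + 9·16 + 7·9 = 7
b_56 = 10·7 + 16·5 + 0·12 + 9·15 + 7·16 = 6
b_57 = 10·6 + 16·7 + 0·5 + 9·12 + 7·15 = 11
b_58 = 10·11 + 16·6 + 0·7 + 9·5 + 7·12 = 12
b_59 = 10·12 + 16·11 + 0·6 + 9·7 + 7·5 = 3
b_60 = 10·3 + 16·12 + 0·11 + 9·6 + 7·7 = 2
b_61 = 10·2 + 16·3 + 0·12 + 9·11 + 7·6 = 5
b_62 = 10·5 + 16·2 + 0·3 + 9·12 + 7·11 = 12
b_63 = 10·12 + 16·5 + 0·2 + 9·3 + 7·12 = 5
b_64 = 10·5 + 16·12 + 0·5 + 9·2 + 7·3 = 9
b_65 = 10·9 + 16·5 + 0·12 + 9·5 + 7·2 = 8
b_66 = 10·8 + 16·9 + 0·5 + 9·12 + 7·5 = 10
b_67 = 10·10 + 16·8 + 0·9 + 9·5 + 7·12 = 0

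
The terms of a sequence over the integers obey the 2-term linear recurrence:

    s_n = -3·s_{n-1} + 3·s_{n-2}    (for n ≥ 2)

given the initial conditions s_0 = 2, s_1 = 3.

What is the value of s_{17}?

2136806163

s_2 = -3·3 + 3·2 = -3
s_3 = -3·-3 + 3·3 = 18
s_4 = -3·18 + 3·-3 = -63
s_5 = -3·-63 + 3·18 = 243
s_6 = -3·243 + 3·-63 = -918
s_7 = -3·-918 + 3·243 = 3483
s_8 = -3·3483 + 3·-918 = -13203
s_9 = -3·-13203 + 3·3483 = 50058
s_10 = -3·50058 + 3·-13203 = -189783
s_11 = -3·-189783 + 3·50058 = 719523
s_12 = -3·719523 + 3·-189783 = -2727918
s_13 = -3·-2727918 + 3·719523 = 10342323
s_14 = -3·10342323 + 3·-2727918 = -39210723
s_15 = -3·-39210723 + 3·10342323 = 148659138
s_16 = -3·148659138 + 3·-39210723 = -563609583
s_17 = -3·-563609583 + 3·148659138 = 2136806163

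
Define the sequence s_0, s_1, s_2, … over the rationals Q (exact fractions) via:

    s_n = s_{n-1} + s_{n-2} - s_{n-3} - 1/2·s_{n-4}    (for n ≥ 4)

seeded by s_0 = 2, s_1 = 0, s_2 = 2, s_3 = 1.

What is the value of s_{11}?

s_4 = 1·1 + 1·2 + -1·0 + -1/2·2 = 2
s_5 = 1·2 + 1·1 + -1·2 + -1/2·0 = 1
s_6 = 1·1 + 1·2 + -1·1 + -1/2·2 = 1
s_7 = 1·1 + 1·1 + -1·2 + -1/2·1 = -1/2
s_8 = 1·-1/2 + 1·1 + -1·1 + -1/2·2 = -3/2
s_9 = 1·-3/2 + 1·-1/2 + -1·1 + -1/2·1 = -7/2
s_10 = 1·-7/2 + 1·-3/2 + -1·-1/2 + -1/2·1 = -5
s_11 = 1·-5 + 1·-7/2 + -1·-3/2 + -1/2·-1/2 = -27/4

-27/4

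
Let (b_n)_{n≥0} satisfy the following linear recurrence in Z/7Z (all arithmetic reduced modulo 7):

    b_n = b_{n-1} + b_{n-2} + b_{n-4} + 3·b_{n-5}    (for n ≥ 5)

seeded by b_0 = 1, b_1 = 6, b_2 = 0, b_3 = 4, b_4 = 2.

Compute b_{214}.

4

b_5 = 1·2 + 1·4 + 0·0 + 1·6 + 3·1 = 1
b_6 = 1·1 + 1·2 + 0·4 + 1·0 + 3·6 = 0
b_7 = 1·0 + 1·1 + 0·2 + 1·4 + 3·0 = 5
b_8 = 1·5 + 1·0 + 0·1 + 1·2 + 3·4 = 5
b_9 = 1·5 + 1·5 + 0·0 + 1·1 + 3·2 = 3
b_10 = 1·3 + 1·5 + 0·5 + 1·0 + 3·1 = 4
Continuing the recurrence:
  b_11 = 5;  b_12 = 1;  b_13 = 3;  b_14 = 3;  b_15 = 2;  b_16 = 0
  b_17 = 1;  b_18 = 6;  b_19 = 4;  b_20 = 2;  b_21 = 0;  b_22 = 4
  b_23 = 5;  b_24 = 2;  b_25 = 6;  b_26 = 5;  b_27 = 0;  b_28 = 1
  b_29 = 6;  b_30 = 2;  b_31 = 2;  b_32 = 5;  b_33 = 2;  b_34 = 6
  b_35 = 2;  b_36 = 5;  b_37 = 3;  b_38 = 6;  b_39 = 1;  b_40 = 4
  b_41 = 2;  b_42 = 0;  b_43 = 0;  b_44 = 0;  b_45 = 0;  b_46 = 6
  b_47 = 6;  b_48 = 5;  b_49 = 4;  b_50 = 1;  b_51 = 1;  b_52 = 4
  b_53 = 3;  b_54 = 6;  b_55 = 6;  b_56 = 5;  b_57 = 5;  b_58 = 4
  b_59 = 5;  b_60 = 4;  b_61 = 1;  b_62 = 3;  b_63 = 0;  b_64 = 1
  b_65 = 0;  b_66 = 0;  b_67 = 2;  b_68 = 3;  b_69 = 1;  b_70 = 4
  b_71 = 0;  b_72 = 6;  b_73 = 2;  b_74 = 1;  b_75 = 1;  b_76 = 1
  b_77 = 1;  b_78 = 2;  b_79 = 0;  b_80 = 6;  b_81 = 3;  b_82 = 0
  b_83 = 2;  b_84 = 1;  b_85 = 3;  b_86 = 6;  b_87 = 4;  b_88 = 3
  b_89 = 6;  b_90 = 3;  b_91 = 3;  b_92 = 0;  b_93 = 4;  b_94 = 4
  b_95 = 6;  b_96 = 5;  b_97 = 1;  b_98 = 1;  b_99 = 6;  b_100 = 2
  b_101 = 3;  b_102 = 2;  b_103 = 0;  b_104 = 1;  b_105 = 3;  b_106 = 1
  b_107 = 3;  b_108 = 5;  b_109 = 0;  b_110 = 1;  b_111 = 0;  b_112 = 1
  b_113 = 2;  b_114 = 4;  b_115 = 2;  b_116 = 0;  b_117 = 0;  b_118 = 3
  b_119 = 3;  b_120 = 5;  b_121 = 1;  b_122 = 2;  b_123 = 1;  b_124 = 3
  b_125 = 6;  b_126 = 0;  b_127 = 6;  b_128 = 5;  b_129 = 5;  b_130 = 0
  b_131 = 4;  b_132 = 6;  b_133 = 2;  b_134 = 2;  b_135 = 1;  b_136 = 0
  b_137 = 0;  b_138 = 1;  b_139 = 1;  b_140 = 5;  b_141 = 6;  b_142 = 5
  b_143 = 1;  b_144 = 0;  b_145 = 1;  b_146 = 3;  b_147 = 6;  b_148 = 5
  b_149 = 5;  b_150 = 2;  b_151 = 1;  b_152 = 5;  b_153 = 5;  b_154 = 6
  b_155 = 4;  b_156 = 4;  b_157 = 0;  b_158 = 4;  b_159 = 5;  b_160 = 4
  b_161 = 0;  b_162 = 1;  b_163 = 4;  b_164 = 3;  b_165 = 5;  b_166 = 2
  b_167 = 0;  b_168 = 3;  b_169 = 3;  b_170 = 2;  b_171 = 4;  b_172 = 2
  b_173 = 4;  b_174 = 3;  b_175 = 3;  b_176 = 6;  b_177 = 5;  b_178 = 5
  b_179 = 1;  b_180 = 0;  b_181 = 3;  b_182 = 2;  b_183 = 0;  b_184 = 5
  b_185 = 1;  b_186 = 3;  b_187 = 3;  b_188 = 4;  b_189 = 2;  b_190 = 5
  b_191 = 5;  b_192 = 2;  b_193 = 0;  b_194 = 6;  b_195 = 5;  b_196 = 0
  b_197 = 4;  b_198 = 3;  b_199 = 2;  b_200 = 6;  b_201 = 5;  b_202 = 5
  b_203 = 0;  b_204 = 3;  b_205 = 5;  b_206 = 0;  b_207 = 6;  b_208 = 2
  b_209 = 1;  b_210 = 4;  b_211 = 4;  b_212 = 0
b_213 = 1·0 + 1·4 + 0·4 + 1·1 + 3·2 = 4
b_214 = 1·4 + 1·0 + 0·4 + 1·4 + 3·1 = 4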